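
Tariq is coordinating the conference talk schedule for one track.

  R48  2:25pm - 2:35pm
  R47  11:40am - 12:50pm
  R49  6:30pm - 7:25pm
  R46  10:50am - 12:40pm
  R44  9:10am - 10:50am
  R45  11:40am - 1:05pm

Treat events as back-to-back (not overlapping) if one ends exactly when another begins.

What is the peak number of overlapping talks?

3

Sweep the timeline, counting +1 at each start and −1 at each end (ends before starts at a tie):
9:10am start R44 → 1
10:50am end R44 → 0
10:50am start R46 → 1
11:40am start R45 → 2
11:40am start R47 → 3
12:40pm end R46 → 2
12:50pm end R47 → 1
1:05pm end R45 → 0
2:25pm start R48 → 1
2:35pm end R48 → 0
6:30pm start R49 → 1
7:25pm end R49 → 0
Peak is 3, at 11:40am (R45, R46, R47).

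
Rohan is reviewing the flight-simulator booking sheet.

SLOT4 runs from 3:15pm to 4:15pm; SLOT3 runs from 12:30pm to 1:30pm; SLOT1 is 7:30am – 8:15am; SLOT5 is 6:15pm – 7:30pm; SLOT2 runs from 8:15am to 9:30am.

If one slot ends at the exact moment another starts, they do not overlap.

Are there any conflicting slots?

Sorted by start: SLOT1, SLOT2, SLOT3, SLOT4, SLOT5.
SLOT2 starts exactly when SLOT1 ends (back-to-back, no overlap) — done with SLOT1.
SLOT3 starts after SLOT2 ends — done with SLOT2.
SLOT4 starts after SLOT3 ends — done with SLOT3.
SLOT5 starts after SLOT4 ends.
Every pair is clear; the schedule has no overlaps.

No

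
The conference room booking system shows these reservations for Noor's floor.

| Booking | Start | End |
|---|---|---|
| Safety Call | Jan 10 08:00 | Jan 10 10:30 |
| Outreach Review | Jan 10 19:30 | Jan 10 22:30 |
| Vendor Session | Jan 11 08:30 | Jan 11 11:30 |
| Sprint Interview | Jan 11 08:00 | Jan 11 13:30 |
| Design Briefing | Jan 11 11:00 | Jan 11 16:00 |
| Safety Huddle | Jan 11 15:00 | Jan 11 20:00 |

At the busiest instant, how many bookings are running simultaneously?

Sweep the timeline, counting +1 at each start and −1 at each end (ends before starts at a tie):
Jan 10 08:00 start Safety Call → 1
Jan 10 10:30 end Safety Call → 0
Jan 10 19:30 start Outreach Review → 1
Jan 10 22:30 end Outreach Review → 0
Jan 11 08:00 start Sprint Interview → 1
Jan 11 08:30 start Vendor Session → 2
Jan 11 11:00 start Design Briefing → 3
Jan 11 11:30 end Vendor Session → 2
Jan 11 13:30 end Sprint Interview → 1
Jan 11 15:00 start Safety Huddle → 2
Jan 11 16:00 end Design Briefing → 1
Jan 11 20:00 end Safety Huddle → 0
Peak is 3, at Jan 11 11:00 (Design Briefing, Sprint Interview, Vendor Session).

3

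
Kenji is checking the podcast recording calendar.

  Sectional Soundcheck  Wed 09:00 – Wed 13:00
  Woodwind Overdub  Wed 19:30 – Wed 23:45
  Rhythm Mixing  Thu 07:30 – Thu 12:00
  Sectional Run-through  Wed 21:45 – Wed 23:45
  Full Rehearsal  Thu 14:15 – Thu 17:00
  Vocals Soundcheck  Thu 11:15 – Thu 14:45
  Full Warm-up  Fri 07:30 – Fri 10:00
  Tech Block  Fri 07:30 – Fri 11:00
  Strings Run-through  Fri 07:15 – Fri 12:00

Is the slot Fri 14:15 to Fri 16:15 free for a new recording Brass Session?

Sectional Soundcheck: ends Wed 13:00 at or before Brass Session starts Fri 14:15 → clear.
Woodwind Overdub: ends Wed 23:45 at or before Brass Session starts Fri 14:15 → clear.
Sectional Run-through: ends Wed 23:45 at or before Brass Session starts Fri 14:15 → clear.
Rhythm Mixing: ends Thu 12:00 at or before Brass Session starts Fri 14:15 → clear.
Vocals Soundcheck: ends Thu 14:45 at or before Brass Session starts Fri 14:15 → clear.
Full Rehearsal: ends Thu 17:00 at or before Brass Session starts Fri 14:15 → clear.
Strings Run-through: ends Fri 12:00 at or before Brass Session starts Fri 14:15 → clear.
Full Warm-up: ends Fri 10:00 at or before Brass Session starts Fri 14:15 → clear.
Tech Block: ends Fri 11:00 at or before Brass Session starts Fri 14:15 → clear.

Yes — the slot is free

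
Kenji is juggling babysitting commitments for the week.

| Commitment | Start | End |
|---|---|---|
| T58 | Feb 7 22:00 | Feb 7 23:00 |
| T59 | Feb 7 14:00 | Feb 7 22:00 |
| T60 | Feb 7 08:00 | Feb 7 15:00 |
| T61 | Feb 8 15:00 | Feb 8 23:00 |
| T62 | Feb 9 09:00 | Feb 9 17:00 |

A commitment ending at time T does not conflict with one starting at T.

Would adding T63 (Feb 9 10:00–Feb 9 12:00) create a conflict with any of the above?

Yes — it overlaps T62

T60: ends Feb 7 15:00 at or before T63 starts Feb 9 10:00 → clear.
T59: ends Feb 7 22:00 at or before T63 starts Feb 9 10:00 → clear.
T58: ends Feb 7 23:00 at or before T63 starts Feb 9 10:00 → clear.
T61: ends Feb 8 23:00 at or before T63 starts Feb 9 10:00 → clear.
T62: starts Feb 9 09:00 before T63 ends Feb 9 12:00, and ends Feb 9 17:00 after T63 starts Feb 9 10:00 → overlap.
T63 overlaps T62.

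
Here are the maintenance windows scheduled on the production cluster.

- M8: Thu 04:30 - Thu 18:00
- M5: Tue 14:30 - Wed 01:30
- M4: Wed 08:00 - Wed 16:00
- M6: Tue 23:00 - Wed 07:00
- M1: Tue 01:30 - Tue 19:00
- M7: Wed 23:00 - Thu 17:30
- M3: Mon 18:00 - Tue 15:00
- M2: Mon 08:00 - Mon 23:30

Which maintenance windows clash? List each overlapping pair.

Sorted by start: M2, M3, M1, M5, M6, M4, M7, M8.
M3 starts before M2 ends → M2 and M3 overlap.
M1 starts after M2 ends, so M2 has no further overlaps.
M1 starts before M3 ends → M3 and M1 overlap.
M5 starts before M3 ends → M3 and M5 overlap.
M6 starts after M3 ends, so M3 has no further overlaps.
M5 starts before M1 ends → M1 and M5 overlap.
M6 starts after M1 ends, so M1 has no further overlaps.
M6 starts before M5 ends → M5 and M6 overlap.
M4 starts after M5 ends, so M5 has no further overlaps.
M4 starts after M6 ends, so M6 has no further overlaps.
M7 starts after M4 ends, so M4 has no further overlaps.
M8 starts before M7 ends → M7 and M8 overlap.

M1 & M3, M1 & M5, M2 & M3, M3 & M5, M5 & M6, M7 & M8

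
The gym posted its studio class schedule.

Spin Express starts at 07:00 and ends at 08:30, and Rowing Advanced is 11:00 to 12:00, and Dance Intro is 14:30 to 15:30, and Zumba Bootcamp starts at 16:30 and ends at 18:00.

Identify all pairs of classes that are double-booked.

Sorted by start: Spin Express, Rowing Advanced, Dance Intro, Zumba Bootcamp.
Rowing Advanced starts after Spin Express ends — done with Spin Express.
Dance Intro starts after Rowing Advanced ends — done with Rowing Advanced.
Zumba Bootcamp starts after Dance Intro ends.

no overlapping pairs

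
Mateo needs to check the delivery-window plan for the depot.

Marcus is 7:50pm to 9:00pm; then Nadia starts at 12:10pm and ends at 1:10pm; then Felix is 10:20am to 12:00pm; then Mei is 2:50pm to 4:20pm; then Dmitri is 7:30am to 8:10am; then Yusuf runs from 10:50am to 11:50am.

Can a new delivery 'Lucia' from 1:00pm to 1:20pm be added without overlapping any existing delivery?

No — it overlaps Nadia

Dmitri: ends 8:10am at or before Lucia starts 1:00pm → clear.
Felix: ends 12:00pm at or before Lucia starts 1:00pm → clear.
Yusuf: ends 11:50am at or before Lucia starts 1:00pm → clear.
Nadia: starts 12:10pm before Lucia ends 1:20pm, and ends 1:10pm after Lucia starts 1:00pm → overlap.
Mei: starts 2:50pm at or after Lucia ends 1:20pm → clear.
Marcus: starts 7:50pm at or after Lucia ends 1:20pm → clear.
Lucia overlaps Nadia.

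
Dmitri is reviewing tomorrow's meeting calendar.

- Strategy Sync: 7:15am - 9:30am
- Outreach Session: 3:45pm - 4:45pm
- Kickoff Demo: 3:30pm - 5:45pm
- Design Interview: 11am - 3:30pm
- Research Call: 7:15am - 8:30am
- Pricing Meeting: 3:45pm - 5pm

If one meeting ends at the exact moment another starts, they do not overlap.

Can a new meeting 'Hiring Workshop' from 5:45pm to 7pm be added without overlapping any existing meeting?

Research Call: ends 8:30am at or before Hiring Workshop starts 5:45pm → clear.
Strategy Sync: ends 9:30am at or before Hiring Workshop starts 5:45pm → clear.
Design Interview: ends 3:30pm at or before Hiring Workshop starts 5:45pm → clear.
Kickoff Demo: ends 5:45pm at or before Hiring Workshop starts 5:45pm → clear.
Pricing Meeting: ends 5pm at or before Hiring Workshop starts 5:45pm → clear.
Outreach Session: ends 4:45pm at or before Hiring Workshop starts 5:45pm → clear.

Yes — the slot is free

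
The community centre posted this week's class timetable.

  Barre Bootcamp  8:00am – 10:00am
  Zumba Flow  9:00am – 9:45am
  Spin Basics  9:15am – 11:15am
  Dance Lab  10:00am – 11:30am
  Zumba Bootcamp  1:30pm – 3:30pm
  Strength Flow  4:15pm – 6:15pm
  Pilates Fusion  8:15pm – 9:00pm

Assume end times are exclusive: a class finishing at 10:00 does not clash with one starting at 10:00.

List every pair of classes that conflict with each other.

Two intervals overlap when each starts before the other ends.
Sorted by start: Barre Bootcamp, Zumba Flow, Spin Basics, Dance Lab, Zumba Bootcamp, Strength Flow, Pilates Fusion.
Zumba Flow starts before Barre Bootcamp ends → Barre Bootcamp and Zumba Flow overlap.
Spin Basics starts before Barre Bootcamp ends → Barre Bootcamp and Spin Basics overlap.
Dance Lab starts exactly when Barre Bootcamp ends (back-to-back, no overlap) — done with Barre Bootcamp.
Spin Basics starts before Zumba Flow ends → Zumba Flow and Spin Basics overlap.
Dance Lab starts after Zumba Flow ends — done with Zumba Flow.
Dance Lab starts before Spin Basics ends → Spin Basics and Dance Lab overlap.
Zumba Bootcamp starts after Spin Basics ends — done with Spin Basics.
Zumba Bootcamp starts after Dance Lab ends — done with Dance Lab.
Strength Flow starts after Zumba Bootcamp ends — done with Zumba Bootcamp.
Pilates Fusion starts after Strength Flow ends.

Barre Bootcamp & Spin Basics, Barre Bootcamp & Zumba Flow, Dance Lab & Spin Basics, Spin Basics & Zumba Flow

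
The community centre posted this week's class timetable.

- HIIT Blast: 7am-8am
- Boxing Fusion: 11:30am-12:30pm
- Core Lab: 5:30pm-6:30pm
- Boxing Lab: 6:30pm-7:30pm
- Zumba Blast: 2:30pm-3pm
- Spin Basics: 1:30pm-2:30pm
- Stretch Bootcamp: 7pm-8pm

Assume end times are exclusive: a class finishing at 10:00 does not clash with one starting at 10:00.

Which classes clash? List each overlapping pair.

Two intervals overlap when each starts before the other ends.
Sorted by start: HIIT Blast, Boxing Fusion, Spin Basics, Zumba Blast, Core Lab, Boxing Lab, Stretch Bootcamp.
Boxing Fusion starts after HIIT Blast ends, so nothing later overlaps HIIT Blast either.
Spin Basics starts after Boxing Fusion ends, so nothing later overlaps Boxing Fusion either.
Zumba Blast starts exactly when Spin Basics ends (back-to-back, no overlap), so nothing later overlaps Spin Basics either.
Core Lab starts after Zumba Blast ends, so nothing later overlaps Zumba Blast either.
Boxing Lab starts exactly when Core Lab ends (back-to-back, no overlap), so nothing later overlaps Core Lab either.
Stretch Bootcamp starts before Boxing Lab ends → Boxing Lab and Stretch Bootcamp overlap.

Boxing Lab & Stretch Bootcamp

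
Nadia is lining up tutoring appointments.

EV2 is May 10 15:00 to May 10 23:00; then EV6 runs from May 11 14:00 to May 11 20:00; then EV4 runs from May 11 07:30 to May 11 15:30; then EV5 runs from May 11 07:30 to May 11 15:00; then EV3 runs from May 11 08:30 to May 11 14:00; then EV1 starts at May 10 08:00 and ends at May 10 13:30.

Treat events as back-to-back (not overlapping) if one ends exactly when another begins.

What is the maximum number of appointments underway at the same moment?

Sweep the timeline, counting +1 at each start and −1 at each end (ends before starts at a tie):
May 10 08:00 start EV1 → 1
May 10 13:30 end EV1 → 0
May 10 15:00 start EV2 → 1
May 10 23:00 end EV2 → 0
May 11 07:30 start EV4 → 1
May 11 07:30 start EV5 → 2
May 11 08:30 start EV3 → 3
May 11 14:00 end EV3 → 2
May 11 14:00 start EV6 → 3
May 11 15:00 end EV5 → 2
May 11 15:30 end EV4 → 1
May 11 20:00 end EV6 → 0
Peak is 3, at May 11 08:30 (EV3, EV4, EV5).

3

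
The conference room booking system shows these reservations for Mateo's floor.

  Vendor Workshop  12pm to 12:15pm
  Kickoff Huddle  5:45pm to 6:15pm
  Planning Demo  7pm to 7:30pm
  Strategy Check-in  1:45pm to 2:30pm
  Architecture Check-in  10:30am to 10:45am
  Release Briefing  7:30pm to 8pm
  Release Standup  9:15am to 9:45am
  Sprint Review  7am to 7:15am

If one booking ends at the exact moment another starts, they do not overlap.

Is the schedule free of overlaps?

Yes

Check each pair: they overlap iff neither finishes before the other starts.
Sorted by start: Sprint Review, Release Standup, Architecture Check-in, Vendor Workshop, Strategy Check-in, Kickoff Huddle, Planning Demo, Release Briefing.
Release Standup starts after Sprint Review ends — done with Sprint Review.
Architecture Check-in starts after Release Standup ends — done with Release Standup.
Vendor Workshop starts after Architecture Check-in ends — done with Architecture Check-in.
Strategy Check-in starts after Vendor Workshop ends — done with Vendor Workshop.
Kickoff Huddle starts after Strategy Check-in ends — done with Strategy Check-in.
Planning Demo starts after Kickoff Huddle ends — done with Kickoff Huddle.
Release Briefing starts exactly when Planning Demo ends (back-to-back, no overlap).
Every pair is clear; the schedule has no overlaps.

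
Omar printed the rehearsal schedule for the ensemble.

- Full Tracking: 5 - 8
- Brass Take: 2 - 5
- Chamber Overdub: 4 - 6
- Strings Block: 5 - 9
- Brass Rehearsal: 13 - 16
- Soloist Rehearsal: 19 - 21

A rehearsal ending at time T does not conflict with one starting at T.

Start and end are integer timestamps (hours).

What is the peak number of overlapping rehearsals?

3

Walk through starts and ends in time order (an end at T is processed before a start at T):
2 start Brass Take → 1
4 start Chamber Overdub → 2
5 end Brass Take → 1
5 start Full Tracking → 2
5 start Strings Block → 3
6 end Chamber Overdub → 2
8 end Full Tracking → 1
9 end Strings Block → 0
13 start Brass Rehearsal → 1
16 end Brass Rehearsal → 0
19 start Soloist Rehearsal → 1
21 end Soloist Rehearsal → 0
Peak is 3, at 5 (Chamber Overdub, Full Tracking, Strings Block).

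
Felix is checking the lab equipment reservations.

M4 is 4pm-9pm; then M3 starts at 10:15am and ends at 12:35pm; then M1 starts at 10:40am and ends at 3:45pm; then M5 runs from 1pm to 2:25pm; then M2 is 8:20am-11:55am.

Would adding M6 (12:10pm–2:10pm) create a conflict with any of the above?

Yes — it overlaps M1, M3, M5

M2: ends 11:55am at or before M6 starts 12:10pm → clear.
M3: starts 10:15am before M6 ends 2:10pm, and ends 12:35pm after M6 starts 12:10pm → overlap.
M1: starts 10:40am before M6 ends 2:10pm, and ends 3:45pm after M6 starts 12:10pm → overlap.
M5: starts 1pm before M6 ends 2:10pm, and ends 2:25pm after M6 starts 12:10pm → overlap.
M4: starts 4pm at or after M6 ends 2:10pm → clear.
M6 overlaps M1, M3, M5.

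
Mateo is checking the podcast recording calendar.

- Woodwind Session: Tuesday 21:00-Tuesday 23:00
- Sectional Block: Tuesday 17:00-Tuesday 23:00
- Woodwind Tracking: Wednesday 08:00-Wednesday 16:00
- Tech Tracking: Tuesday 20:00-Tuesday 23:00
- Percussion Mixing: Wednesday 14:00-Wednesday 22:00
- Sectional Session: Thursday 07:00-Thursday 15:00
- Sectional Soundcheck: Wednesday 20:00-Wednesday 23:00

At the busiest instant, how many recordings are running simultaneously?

3

Sort all start/end points and keep a running count:
Tuesday 17:00 start Sectional Block → 1
Tuesday 20:00 start Tech Tracking → 2
Tuesday 21:00 start Woodwind Session → 3
Tuesday 23:00 end Sectional Block → 2
Tuesday 23:00 end Tech Tracking → 1
Tuesday 23:00 end Woodwind Session → 0
Wednesday 08:00 start Woodwind Tracking → 1
Wednesday 14:00 start Percussion Mixing → 2
Wednesday 16:00 end Woodwind Tracking → 1
Wednesday 20:00 start Sectional Soundcheck → 2
Wednesday 22:00 end Percussion Mixing → 1
Wednesday 23:00 end Sectional Soundcheck → 0
Thursday 07:00 start Sectional Session → 1
Thursday 15:00 end Sectional Session → 0
Peak is 3, at Tuesday 21:00 (Sectional Block, Tech Tracking, Woodwind Session).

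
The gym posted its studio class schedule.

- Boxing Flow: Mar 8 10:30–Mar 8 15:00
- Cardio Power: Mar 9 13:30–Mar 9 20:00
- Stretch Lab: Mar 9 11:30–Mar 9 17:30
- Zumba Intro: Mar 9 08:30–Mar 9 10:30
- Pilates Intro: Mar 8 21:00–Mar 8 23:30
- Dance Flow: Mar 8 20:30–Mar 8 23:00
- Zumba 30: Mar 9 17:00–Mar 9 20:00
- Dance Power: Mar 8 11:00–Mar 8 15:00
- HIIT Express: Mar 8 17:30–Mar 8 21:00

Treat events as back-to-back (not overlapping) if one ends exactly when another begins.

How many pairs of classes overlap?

Check each pair: they overlap iff neither finishes before the other starts.
Sorted by start: Boxing Flow, Dance Power, HIIT Express, Dance Flow, Pilates Intro, Zumba Intro, Stretch Lab, Cardio Power, Zumba 30.
Dance Power starts before Boxing Flow ends → Boxing Flow and Dance Power overlap.
HIIT Express starts after Boxing Flow ends, so Boxing Flow has no further overlaps.
HIIT Express starts after Dance Power ends, so Dance Power has no further overlaps.
Dance Flow starts before HIIT Express ends → HIIT Express and Dance Flow overlap.
Pilates Intro starts exactly when HIIT Express ends (back-to-back, no overlap), so HIIT Express has no further overlaps.
Pilates Intro starts before Dance Flow ends → Dance Flow and Pilates Intro overlap.
Zumba Intro starts after Dance Flow ends, so Dance Flow has no further overlaps.
Zumba Intro starts after Pilates Intro ends, so Pilates Intro has no further overlaps.
Stretch Lab starts after Zumba Intro ends, so Zumba Intro has no further overlaps.
Cardio Power starts before Stretch Lab ends → Stretch Lab and Cardio Power overlap.
Zumba 30 starts before Stretch Lab ends → Stretch Lab and Zumba 30 overlap.
Zumba 30 starts before Cardio Power ends → Cardio Power and Zumba 30 overlap.
Overlapping pairs: Boxing Flow & Dance Power, Cardio Power & Stretch Lab, Cardio Power & Zumba 30, Dance Flow & HIIT Express, Dance Flow & Pilates Intro, Stretch Lab & Zumba 30 — 6 in total.

6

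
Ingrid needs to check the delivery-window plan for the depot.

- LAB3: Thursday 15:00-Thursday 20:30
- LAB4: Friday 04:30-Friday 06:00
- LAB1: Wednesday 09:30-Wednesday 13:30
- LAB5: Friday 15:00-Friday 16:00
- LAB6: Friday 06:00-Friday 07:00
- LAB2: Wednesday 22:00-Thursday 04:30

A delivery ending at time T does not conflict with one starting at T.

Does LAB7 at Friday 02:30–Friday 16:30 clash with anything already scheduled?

Yes — it overlaps LAB4, LAB5, LAB6

LAB1: ends Wednesday 13:30 at or before LAB7 starts Friday 02:30 → clear.
LAB2: ends Thursday 04:30 at or before LAB7 starts Friday 02:30 → clear.
LAB3: ends Thursday 20:30 at or before LAB7 starts Friday 02:30 → clear.
LAB4: starts Friday 04:30 before LAB7 ends Friday 16:30, and ends Friday 06:00 after LAB7 starts Friday 02:30 → overlap.
LAB6: starts Friday 06:00 before LAB7 ends Friday 16:30, and ends Friday 07:00 after LAB7 starts Friday 02:30 → overlap.
LAB5: starts Friday 15:00 before LAB7 ends Friday 16:30, and ends Friday 16:00 after LAB7 starts Friday 02:30 → overlap.
LAB7 overlaps LAB4, LAB5, LAB6.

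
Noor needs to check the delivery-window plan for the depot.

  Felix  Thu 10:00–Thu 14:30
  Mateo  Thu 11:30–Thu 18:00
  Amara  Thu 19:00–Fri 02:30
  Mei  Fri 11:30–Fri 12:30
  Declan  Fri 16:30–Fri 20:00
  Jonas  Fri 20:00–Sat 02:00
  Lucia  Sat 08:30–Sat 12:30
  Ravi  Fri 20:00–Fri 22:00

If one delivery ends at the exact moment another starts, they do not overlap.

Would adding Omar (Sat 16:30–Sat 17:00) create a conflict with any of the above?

No — it doesn't clash with anything

Felix: ends Thu 14:30 at or before Omar starts Sat 16:30 → clear.
Mateo: ends Thu 18:00 at or before Omar starts Sat 16:30 → clear.
Amara: ends Fri 02:30 at or before Omar starts Sat 16:30 → clear.
Mei: ends Fri 12:30 at or before Omar starts Sat 16:30 → clear.
Declan: ends Fri 20:00 at or before Omar starts Sat 16:30 → clear.
Jonas: ends Sat 02:00 at or before Omar starts Sat 16:30 → clear.
Ravi: ends Fri 22:00 at or before Omar starts Sat 16:30 → clear.
Lucia: ends Sat 12:30 at or before Omar starts Sat 16:30 → clear.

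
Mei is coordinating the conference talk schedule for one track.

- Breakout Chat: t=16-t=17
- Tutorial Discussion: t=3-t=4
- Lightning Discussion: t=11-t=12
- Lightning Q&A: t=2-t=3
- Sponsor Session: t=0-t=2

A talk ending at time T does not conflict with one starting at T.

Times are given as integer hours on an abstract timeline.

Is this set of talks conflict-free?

Check each pair: they overlap iff neither finishes before the other starts.
Sorted by start: Sponsor Session, Lightning Q&A, Tutorial Discussion, Lightning Discussion, Breakout Chat.
Lightning Q&A starts exactly when Sponsor Session ends (back-to-back, no overlap) — done with Sponsor Session.
Tutorial Discussion starts exactly when Lightning Q&A ends (back-to-back, no overlap) — done with Lightning Q&A.
Lightning Discussion starts after Tutorial Discussion ends — done with Tutorial Discussion.
Breakout Chat starts after Lightning Discussion ends.
Every pair is clear; the schedule has no overlaps.

Yes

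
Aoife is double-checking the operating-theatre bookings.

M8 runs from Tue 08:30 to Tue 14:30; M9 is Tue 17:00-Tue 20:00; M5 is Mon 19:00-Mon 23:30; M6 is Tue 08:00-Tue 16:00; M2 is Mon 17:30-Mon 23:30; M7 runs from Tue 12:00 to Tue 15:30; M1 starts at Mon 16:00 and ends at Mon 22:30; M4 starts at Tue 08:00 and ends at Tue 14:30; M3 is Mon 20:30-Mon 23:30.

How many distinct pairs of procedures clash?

12

Sorted by start: M1, M2, M5, M3, M4, M6, M8, M7, M9.
M2 starts before M1 ends → M1 and M2 overlap.
M5 starts before M1 ends → M1 and M5 overlap.
M3 starts before M1 ends → M1 and M3 overlap.
M4 starts after M1 ends, so nothing later overlaps M1 either.
M5 starts before M2 ends → M2 and M5 overlap.
M3 starts before M2 ends → M2 and M3 overlap.
M4 starts after M2 ends, so nothing later overlaps M2 either.
M3 starts before M5 ends → M5 and M3 overlap.
M4 starts after M5 ends, so nothing later overlaps M5 either.
M4 starts after M3 ends, so nothing later overlaps M3 either.
M6 starts before M4 ends → M4 and M6 overlap.
M8 starts before M4 ends → M4 and M8 overlap.
M7 starts before M4 ends → M4 and M7 overlap.
M9 starts after M4 ends.
M8 starts before M6 ends → M6 and M8 overlap.
M7 starts before M6 ends → M6 and M7 overlap.
M9 starts after M6 ends.
M7 starts before M8 ends → M8 and M7 overlap.
M9 starts after M8 ends.
M9 starts after M7 ends.
Overlapping pairs: M1 & M2, M1 & M3, M1 & M5, M2 & M3, M2 & M5, M3 & M5, M4 & M6, M4 & M7, M4 & M8, M6 & M7, M6 & M8, M7 & M8 — 12 in total.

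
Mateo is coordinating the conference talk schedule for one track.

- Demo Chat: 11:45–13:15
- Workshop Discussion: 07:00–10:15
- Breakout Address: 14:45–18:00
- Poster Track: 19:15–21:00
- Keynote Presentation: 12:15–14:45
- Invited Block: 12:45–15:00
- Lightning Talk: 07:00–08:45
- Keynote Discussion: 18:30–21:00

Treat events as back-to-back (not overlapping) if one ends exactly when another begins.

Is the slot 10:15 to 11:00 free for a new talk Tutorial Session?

Yes — the slot is free

Workshop Discussion: ends 10:15 at or before Tutorial Session starts 10:15 → clear.
Lightning Talk: ends 08:45 at or before Tutorial Session starts 10:15 → clear.
Demo Chat: starts 11:45 at or after Tutorial Session ends 11:00 → clear.
Keynote Presentation: starts 12:15 at or after Tutorial Session ends 11:00 → clear.
Invited Block: starts 12:45 at or after Tutorial Session ends 11:00 → clear.
Breakout Address: starts 14:45 at or after Tutorial Session ends 11:00 → clear.
Keynote Discussion: starts 18:30 at or after Tutorial Session ends 11:00 → clear.
Poster Track: starts 19:15 at or after Tutorial Session ends 11:00 → clear.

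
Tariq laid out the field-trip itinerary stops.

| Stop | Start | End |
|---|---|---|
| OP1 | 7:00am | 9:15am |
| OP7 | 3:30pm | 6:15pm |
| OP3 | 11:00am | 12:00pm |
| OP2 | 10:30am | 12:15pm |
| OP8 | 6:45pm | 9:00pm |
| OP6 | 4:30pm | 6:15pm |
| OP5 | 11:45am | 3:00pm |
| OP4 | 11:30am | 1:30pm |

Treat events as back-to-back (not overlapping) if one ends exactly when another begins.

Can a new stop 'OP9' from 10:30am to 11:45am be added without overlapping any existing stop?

No — it overlaps OP2, OP3, OP4

OP1: ends 9:15am at or before OP9 starts 10:30am → clear.
OP2: starts 10:30am before OP9 ends 11:45am, and ends 12:15pm after OP9 starts 10:30am → overlap.
OP3: starts 11:00am before OP9 ends 11:45am, and ends 12:00pm after OP9 starts 10:30am → overlap.
OP4: starts 11:30am before OP9 ends 11:45am, and ends 1:30pm after OP9 starts 10:30am → overlap.
OP5: starts 11:45am at or after OP9 ends 11:45am → clear.
OP7: starts 3:30pm at or after OP9 ends 11:45am → clear.
OP6: starts 4:30pm at or after OP9 ends 11:45am → clear.
OP8: starts 6:45pm at or after OP9 ends 11:45am → clear.
OP9 overlaps OP2, OP3, OP4.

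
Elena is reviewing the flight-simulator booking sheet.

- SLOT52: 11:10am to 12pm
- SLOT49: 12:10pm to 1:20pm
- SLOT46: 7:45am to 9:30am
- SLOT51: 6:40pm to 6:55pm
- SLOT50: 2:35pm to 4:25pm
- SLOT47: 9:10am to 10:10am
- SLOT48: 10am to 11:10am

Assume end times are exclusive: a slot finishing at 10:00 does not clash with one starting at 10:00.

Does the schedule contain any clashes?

Two intervals overlap when each starts before the other ends.
Sorted by start: SLOT46, SLOT47, SLOT48, SLOT52, SLOT49, SLOT50, SLOT51.
SLOT47 starts before SLOT46 ends → SLOT46 and SLOT47 overlap.
That's a conflict, so the schedule is not conflict-free.

Yes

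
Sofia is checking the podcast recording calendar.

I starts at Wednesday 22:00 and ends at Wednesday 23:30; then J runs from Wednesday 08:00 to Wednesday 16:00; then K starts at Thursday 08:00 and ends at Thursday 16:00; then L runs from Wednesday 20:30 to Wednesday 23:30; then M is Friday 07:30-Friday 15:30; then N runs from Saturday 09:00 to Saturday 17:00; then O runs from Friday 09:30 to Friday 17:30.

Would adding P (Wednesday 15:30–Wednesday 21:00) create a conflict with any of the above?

J: starts Wednesday 08:00 before P ends Wednesday 21:00, and ends Wednesday 16:00 after P starts Wednesday 15:30 → overlap.
L: starts Wednesday 20:30 before P ends Wednesday 21:00, and ends Wednesday 23:30 after P starts Wednesday 15:30 → overlap.
I: starts Wednesday 22:00 at or after P ends Wednesday 21:00 → clear.
K: starts Thursday 08:00 at or after P ends Wednesday 21:00 → clear.
M: starts Friday 07:30 at or after P ends Wednesday 21:00 → clear.
O: starts Friday 09:30 at or after P ends Wednesday 21:00 → clear.
N: starts Saturday 09:00 at or after P ends Wednesday 21:00 → clear.
P overlaps J, L.

Yes — it overlaps J, L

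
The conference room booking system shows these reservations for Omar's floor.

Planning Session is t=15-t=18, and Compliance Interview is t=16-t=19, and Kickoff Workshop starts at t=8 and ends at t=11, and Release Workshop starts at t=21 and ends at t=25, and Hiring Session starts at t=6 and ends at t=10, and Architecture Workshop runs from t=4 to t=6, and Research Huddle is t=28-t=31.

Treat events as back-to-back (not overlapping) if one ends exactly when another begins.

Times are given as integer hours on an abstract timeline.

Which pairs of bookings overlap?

Compliance Interview & Planning Session, Hiring Session & Kickoff Workshop

Two intervals overlap when each starts before the other ends.
Sorted by start: Architecture Workshop, Hiring Session, Kickoff Workshop, Planning Session, Compliance Interview, Release Workshop, Research Huddle.
Hiring Session starts exactly when Architecture Workshop ends (back-to-back, no overlap) — done with Architecture Workshop.
Kickoff Workshop starts before Hiring Session ends → Hiring Session and Kickoff Workshop overlap.
Planning Session starts after Hiring Session ends — done with Hiring Session.
Planning Session starts after Kickoff Workshop ends — done with Kickoff Workshop.
Compliance Interview starts before Planning Session ends → Planning Session and Compliance Interview overlap.
Release Workshop starts after Planning Session ends — done with Planning Session.
Release Workshop starts after Compliance Interview ends — done with Compliance Interview.
Research Huddle starts after Release Workshop ends.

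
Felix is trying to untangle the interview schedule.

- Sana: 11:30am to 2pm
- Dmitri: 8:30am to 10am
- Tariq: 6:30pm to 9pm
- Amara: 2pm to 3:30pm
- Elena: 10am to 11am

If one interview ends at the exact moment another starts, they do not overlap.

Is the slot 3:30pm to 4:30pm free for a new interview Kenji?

Yes — the slot is free

Dmitri: ends 10am at or before Kenji starts 3:30pm → clear.
Elena: ends 11am at or before Kenji starts 3:30pm → clear.
Sana: ends 2pm at or before Kenji starts 3:30pm → clear.
Amara: ends 3:30pm at or before Kenji starts 3:30pm → clear.
Tariq: starts 6:30pm at or after Kenji ends 4:30pm → clear.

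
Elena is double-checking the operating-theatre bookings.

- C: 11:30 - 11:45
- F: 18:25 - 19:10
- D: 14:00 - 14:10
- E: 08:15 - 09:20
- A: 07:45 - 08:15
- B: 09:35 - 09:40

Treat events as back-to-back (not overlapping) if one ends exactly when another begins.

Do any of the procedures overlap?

No

Sorted by start: A, E, B, C, D, F.
E starts exactly when A ends (back-to-back, no overlap); A is clear from here.
B starts after E ends; E is clear from here.
C starts after B ends; B is clear from here.
D starts after C ends; C is clear from here.
F starts after D ends.
Every pair is clear; the schedule has no overlaps.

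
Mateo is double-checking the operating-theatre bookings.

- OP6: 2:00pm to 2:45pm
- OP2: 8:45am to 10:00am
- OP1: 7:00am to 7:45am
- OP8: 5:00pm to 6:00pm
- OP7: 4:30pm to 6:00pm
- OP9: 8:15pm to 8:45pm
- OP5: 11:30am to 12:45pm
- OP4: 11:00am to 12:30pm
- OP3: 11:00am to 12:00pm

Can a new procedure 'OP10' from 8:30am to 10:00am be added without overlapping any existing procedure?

OP1: ends 7:45am at or before OP10 starts 8:30am → clear.
OP2: starts 8:45am before OP10 ends 10:00am, and ends 10:00am after OP10 starts 8:30am → overlap.
OP3: starts 11:00am at or after OP10 ends 10:00am → clear.
OP4: starts 11:00am at or after OP10 ends 10:00am → clear.
OP5: starts 11:30am at or after OP10 ends 10:00am → clear.
OP6: starts 2:00pm at or after OP10 ends 10:00am → clear.
OP7: starts 4:30pm at or after OP10 ends 10:00am → clear.
OP8: starts 5:00pm at or after OP10 ends 10:00am → clear.
OP9: starts 8:15pm at or after OP10 ends 10:00am → clear.
OP10 overlaps OP2.

No — it overlaps OP2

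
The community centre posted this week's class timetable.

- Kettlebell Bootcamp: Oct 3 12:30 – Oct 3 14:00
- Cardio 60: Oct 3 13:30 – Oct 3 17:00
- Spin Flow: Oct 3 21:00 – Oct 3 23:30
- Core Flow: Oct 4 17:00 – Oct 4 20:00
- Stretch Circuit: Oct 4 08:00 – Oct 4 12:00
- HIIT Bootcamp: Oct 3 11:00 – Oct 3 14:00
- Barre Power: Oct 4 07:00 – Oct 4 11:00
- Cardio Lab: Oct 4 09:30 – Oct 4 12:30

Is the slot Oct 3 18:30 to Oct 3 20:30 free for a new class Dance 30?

HIIT Bootcamp: ends Oct 3 14:00 at or before Dance 30 starts Oct 3 18:30 → clear.
Kettlebell Bootcamp: ends Oct 3 14:00 at or before Dance 30 starts Oct 3 18:30 → clear.
Cardio 60: ends Oct 3 17:00 at or before Dance 30 starts Oct 3 18:30 → clear.
Spin Flow: starts Oct 3 21:00 at or after Dance 30 ends Oct 3 20:30 → clear.
Barre Power: starts Oct 4 07:00 at or after Dance 30 ends Oct 3 20:30 → clear.
Stretch Circuit: starts Oct 4 08:00 at or after Dance 30 ends Oct 3 20:30 → clear.
Cardio Lab: starts Oct 4 09:30 at or after Dance 30 ends Oct 3 20:30 → clear.
Core Flow: starts Oct 4 17:00 at or after Dance 30 ends Oct 3 20:30 → clear.

Yes — the slot is free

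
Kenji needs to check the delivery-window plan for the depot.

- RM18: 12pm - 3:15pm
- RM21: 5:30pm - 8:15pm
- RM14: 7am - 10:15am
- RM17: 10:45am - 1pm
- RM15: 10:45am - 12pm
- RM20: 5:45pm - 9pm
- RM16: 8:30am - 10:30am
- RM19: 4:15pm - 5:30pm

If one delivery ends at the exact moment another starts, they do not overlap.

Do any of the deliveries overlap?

Yes

Check each pair: they overlap iff neither finishes before the other starts.
Sorted by start: RM14, RM16, RM15, RM17, RM18, RM19, RM21, RM20.
RM16 starts before RM14 ends → RM14 and RM16 overlap.
That's a conflict, so the schedule is not conflict-free.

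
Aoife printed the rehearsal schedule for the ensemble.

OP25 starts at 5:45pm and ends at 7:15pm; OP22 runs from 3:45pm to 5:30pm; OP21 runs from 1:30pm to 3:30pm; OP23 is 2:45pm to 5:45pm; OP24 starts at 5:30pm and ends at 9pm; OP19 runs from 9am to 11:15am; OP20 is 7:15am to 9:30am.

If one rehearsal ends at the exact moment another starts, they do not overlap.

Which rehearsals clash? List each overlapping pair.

Check each pair: they overlap iff neither finishes before the other starts.
Sorted by start: OP20, OP19, OP21, OP23, OP22, OP24, OP25.
OP19 starts before OP20 ends → OP20 and OP19 overlap.
OP21 starts after OP20 ends, so OP20 has no further overlaps.
OP21 starts after OP19 ends, so OP19 has no further overlaps.
OP23 starts before OP21 ends → OP21 and OP23 overlap.
OP22 starts after OP21 ends, so OP21 has no further overlaps.
OP22 starts before OP23 ends → OP23 and OP22 overlap.
OP24 starts before OP23 ends → OP23 and OP24 overlap.
OP25 starts exactly when OP23 ends (back-to-back, no overlap).
OP24 starts exactly when OP22 ends (back-to-back, no overlap), so OP22 has no further overlaps.
OP25 starts before OP24 ends → OP24 and OP25 overlap.

OP19 & OP20, OP21 & OP23, OP22 & OP23, OP23 & OP24, OP24 & OP25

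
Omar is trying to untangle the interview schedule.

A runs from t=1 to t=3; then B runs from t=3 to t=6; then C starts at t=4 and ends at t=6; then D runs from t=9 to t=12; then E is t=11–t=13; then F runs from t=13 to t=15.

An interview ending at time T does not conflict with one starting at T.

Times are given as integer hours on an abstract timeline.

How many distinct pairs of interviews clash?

2

Two intervals overlap when each starts before the other ends.
Sorted by start: A, B, C, D, E, F.
B starts exactly when A ends (back-to-back, no overlap), so nothing later overlaps A either.
C starts before B ends → B and C overlap.
D starts after B ends, so nothing later overlaps B either.
D starts after C ends, so nothing later overlaps C either.
E starts before D ends → D and E overlap.
F starts after D ends.
F starts exactly when E ends (back-to-back, no overlap).
Overlapping pairs: B & C, D & E — 2 in total.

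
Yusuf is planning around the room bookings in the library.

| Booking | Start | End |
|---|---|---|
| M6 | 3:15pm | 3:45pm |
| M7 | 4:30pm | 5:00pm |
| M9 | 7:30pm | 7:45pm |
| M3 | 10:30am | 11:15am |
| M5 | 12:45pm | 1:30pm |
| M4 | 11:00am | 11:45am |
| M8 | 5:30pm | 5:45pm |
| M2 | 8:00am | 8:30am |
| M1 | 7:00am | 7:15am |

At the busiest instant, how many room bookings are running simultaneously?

Walk through starts and ends in time order (an end at T is processed before a start at T):
7:00am start M1 → 1
7:15am end M1 → 0
8:00am start M2 → 1
8:30am end M2 → 0
10:30am start M3 → 1
11:00am start M4 → 2
11:15am end M3 → 1
11:45am end M4 → 0
12:45pm start M5 → 1
1:30pm end M5 → 0
3:15pm start M6 → 1
3:45pm end M6 → 0
4:30pm start M7 → 1
5:00pm end M7 → 0
5:30pm start M8 → 1
5:45pm end M8 → 0
7:30pm start M9 → 1
7:45pm end M9 → 0
Peak is 2, at 11:00am (M3, M4).

2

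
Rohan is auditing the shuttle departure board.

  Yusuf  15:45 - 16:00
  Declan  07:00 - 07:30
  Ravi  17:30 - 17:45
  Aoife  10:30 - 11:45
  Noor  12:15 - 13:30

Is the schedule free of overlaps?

Sorted by start: Declan, Aoife, Noor, Yusuf, Ravi.
Aoife starts after Declan ends; Declan is clear from here.
Noor starts after Aoife ends; Aoife is clear from here.
Yusuf starts after Noor ends; Noor is clear from here.
Ravi starts after Yusuf ends.
Every pair is clear; the schedule has no overlaps.

Yes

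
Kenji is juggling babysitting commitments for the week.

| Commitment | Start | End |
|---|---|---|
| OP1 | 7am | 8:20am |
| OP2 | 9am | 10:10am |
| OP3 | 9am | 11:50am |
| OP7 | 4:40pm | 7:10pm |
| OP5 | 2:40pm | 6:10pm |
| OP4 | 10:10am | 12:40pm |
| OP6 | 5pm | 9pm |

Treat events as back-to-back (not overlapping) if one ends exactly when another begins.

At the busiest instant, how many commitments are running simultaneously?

3

Walk through starts and ends in time order (an end at T is processed before a start at T):
7am start OP1 → 1
8:20am end OP1 → 0
9am start OP2 → 1
9am start OP3 → 2
10:10am end OP2 → 1
10:10am start OP4 → 2
11:50am end OP3 → 1
12:40pm end OP4 → 0
2:40pm start OP5 → 1
4:40pm start OP7 → 2
5pm start OP6 → 3
6:10pm end OP5 → 2
7:10pm end OP7 → 1
9pm end OP6 → 0
Peak is 3, at 5pm (OP5, OP6, OP7).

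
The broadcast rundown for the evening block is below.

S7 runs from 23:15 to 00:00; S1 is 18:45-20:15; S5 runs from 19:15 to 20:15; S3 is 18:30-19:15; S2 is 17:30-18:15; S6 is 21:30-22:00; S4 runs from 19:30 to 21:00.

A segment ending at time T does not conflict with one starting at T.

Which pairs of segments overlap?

S1 & S3, S1 & S4, S1 & S5, S4 & S5

Check each pair: they overlap iff neither finishes before the other starts.
Sorted by start: S2, S3, S1, S5, S4, S6, S7.
S3 starts after S2 ends; S2 is clear from here.
S1 starts before S3 ends → S3 and S1 overlap.
S5 starts exactly when S3 ends (back-to-back, no overlap); S3 is clear from here.
S5 starts before S1 ends → S1 and S5 overlap.
S4 starts before S1 ends → S1 and S4 overlap.
S6 starts after S1 ends; S1 is clear from here.
S4 starts before S5 ends → S5 and S4 overlap.
S6 starts after S5 ends; S5 is clear from here.
S6 starts after S4 ends; S4 is clear from here.
S7 starts after S6 ends.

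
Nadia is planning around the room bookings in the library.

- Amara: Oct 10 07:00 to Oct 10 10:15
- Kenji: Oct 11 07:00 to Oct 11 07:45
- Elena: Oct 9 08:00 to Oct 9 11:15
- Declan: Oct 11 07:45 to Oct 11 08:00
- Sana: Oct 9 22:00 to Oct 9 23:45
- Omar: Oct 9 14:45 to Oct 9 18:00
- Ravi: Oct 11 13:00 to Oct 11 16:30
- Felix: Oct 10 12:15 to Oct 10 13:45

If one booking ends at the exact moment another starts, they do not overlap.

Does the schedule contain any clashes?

Sorted by start: Elena, Omar, Sana, Amara, Felix, Kenji, Declan, Ravi.
Omar starts after Elena ends; Elena is clear from here.
Sana starts after Omar ends; Omar is clear from here.
Amara starts after Sana ends; Sana is clear from here.
Felix starts after Amara ends; Amara is clear from here.
Kenji starts after Felix ends; Felix is clear from here.
Declan starts exactly when Kenji ends (back-to-back, no overlap); Kenji is clear from here.
Ravi starts after Declan ends.
Every pair is clear; the schedule has no overlaps.

No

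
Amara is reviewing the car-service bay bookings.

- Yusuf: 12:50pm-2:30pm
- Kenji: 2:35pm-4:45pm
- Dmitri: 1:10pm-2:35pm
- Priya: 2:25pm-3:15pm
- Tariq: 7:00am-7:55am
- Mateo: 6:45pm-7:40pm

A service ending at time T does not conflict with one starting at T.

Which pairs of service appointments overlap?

Sorted by start: Tariq, Yusuf, Dmitri, Priya, Kenji, Mateo.
Yusuf starts after Tariq ends, so nothing later overlaps Tariq either.
Dmitri starts before Yusuf ends → Yusuf and Dmitri overlap.
Priya starts before Yusuf ends → Yusuf and Priya overlap.
Kenji starts after Yusuf ends, so nothing later overlaps Yusuf either.
Priya starts before Dmitri ends → Dmitri and Priya overlap.
Kenji starts exactly when Dmitri ends (back-to-back, no overlap), so nothing later overlaps Dmitri either.
Kenji starts before Priya ends → Priya and Kenji overlap.
Mateo starts after Priya ends.
Mateo starts after Kenji ends.

Dmitri & Priya, Dmitri & Yusuf, Kenji & Priya, Priya & Yusuf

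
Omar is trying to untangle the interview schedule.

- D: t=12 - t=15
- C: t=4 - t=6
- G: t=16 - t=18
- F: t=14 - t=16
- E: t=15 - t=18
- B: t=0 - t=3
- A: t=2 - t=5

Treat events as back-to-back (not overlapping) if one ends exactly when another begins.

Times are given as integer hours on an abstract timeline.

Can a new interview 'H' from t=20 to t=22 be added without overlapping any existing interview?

B: ends t=3 at or before H starts t=20 → clear.
A: ends t=5 at or before H starts t=20 → clear.
C: ends t=6 at or before H starts t=20 → clear.
D: ends t=15 at or before H starts t=20 → clear.
F: ends t=16 at or before H starts t=20 → clear.
E: ends t=18 at or before H starts t=20 → clear.
G: ends t=18 at or before H starts t=20 → clear.

Yes — the slot is free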